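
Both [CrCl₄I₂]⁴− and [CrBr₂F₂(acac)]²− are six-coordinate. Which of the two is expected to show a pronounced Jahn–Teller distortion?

[CrCl₄I₂]⁴−

[CrCl₄I₂]⁴−: Ligand charges: each chloride is −1; each iodide is −1. With an overall charge of −4 the chromium centre must be in the +2 oxidation state. Chromium is a group-6 element; Cr(II) is therefore d⁴. Chloride and iodide are weak-field ligands for a first-row metal, so the complex is high-spin. The t₂g³e_g¹ (high-spin) configuration has an unevenly filled e_g set; the Jahn–Teller theorem predicts a tetragonal distortion (typically axial elongation) to lift the degeneracy.
[CrBr₂F₂(acac)]²−: Each bromide is −1; each fluoride is −1; each acetylacetonate is −1; balancing the −2 overall charge requires Cr(III). Chromium is a group-6 element; Cr(III) is therefore d³. The d³ configuration leaves the e_g set evenly filled (or empty) — no strong Jahn–Teller driving force.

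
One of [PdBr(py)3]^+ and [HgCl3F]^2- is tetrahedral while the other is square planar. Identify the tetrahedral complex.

For [PdBr(py)3]^+: Each bromide is −1; pyridine is neutral; balancing the +1 overall charge requires Pd(II). Pd sits in group 10, so the d-electron count is 10 − 2 = 8. A 4d d⁸ ion has a large crystal-field splitting; square planar leaves the high-energy d_{x²−y²} orbital empty and maximises CFSE. → square planar.
For [HgCl3F]^2-: Ligand charges: each chloride is −1; each fluoride is −1. With an overall charge of −2 the mercury centre must be in the +2 oxidation state. Mercury is a group-12 element; Hg(II) is therefore d¹⁰. A d¹⁰ ion has no crystal-field stabilisation preference between square planar and tetrahedral, so four ligands adopt the sterically favoured tetrahedral geometry. → tetrahedral.

[HgCl3F]^2-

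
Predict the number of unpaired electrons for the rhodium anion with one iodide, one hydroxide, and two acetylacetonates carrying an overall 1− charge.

0

Ligand charges: each iodide is −1; each hydroxide is −1; each acetylacetonate is −1. With an overall charge of −1 the rhodium centre must be in the +3 oxidation state.
Rh sits in group 9, so the d-electron count is 9 − 3 = 6.
Counting donor atoms: 1×iodide (monodentate) → 1 donor; 1×hydroxide (monodentate) → 1 donor; 2×acetylacetonate (bidentate) → 4 donors. Coordination number = 6.
The spin state decides the count: a 4d ion has a large Δₒ and is invariably low-spin.
An octahedral low-spin d⁶ ion is t₂g⁶e_g⁰, giving 0 unpaired electrons.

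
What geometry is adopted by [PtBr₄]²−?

Each bromide is −1; balancing the −2 overall charge requires Pt(II).
Group 10 minus oxidation state 2 gives a d⁸ configuration.
Coordination number: 4.
A 5d d⁸ ion has a large crystal-field splitting; square planar leaves the high-energy d_{x²−y²} orbital empty and maximises CFSE.

square planar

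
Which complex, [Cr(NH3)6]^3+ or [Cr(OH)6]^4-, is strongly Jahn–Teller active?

[Cr(NH3)6]^3+: Ligand charges: ammonia is neutral. With an overall charge of +3 the chromium centre must be in the +3 oxidation state. Chromium is a group-6 element; Cr(III) is therefore d³. The d³ configuration leaves the e_g set evenly filled (or empty) — no strong Jahn–Teller driving force.
[Cr(OH)6]^4-: Summing ligand charges against the −4 overall charge gives an oxidation state of +2 for chromium. Cr sits in group 6, so the d-electron count is 6 − 2 = 4. Hydroxide is a weak-field ligand for a first-row metal, so the complex is high-spin. The t₂g³e_g¹ (high-spin) configuration has an unevenly filled e_g set; the Jahn–Teller theorem predicts a tetragonal distortion (typically axial elongation) to lift the degeneracy.

[Cr(OH)6]^4-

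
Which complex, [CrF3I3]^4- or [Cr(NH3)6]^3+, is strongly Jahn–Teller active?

[CrF3I3]^4-

[CrF3I3]^4-: Ligand charges: each fluoride is −1; each iodide is −1. With an overall charge of −4 the chromium centre must be in the +2 oxidation state. Chromium is a group-6 element; Cr(II) is therefore d⁴. Fluoride and iodide are weak-field ligands for a first-row metal, so the complex is high-spin. The t₂g³e_g¹ (high-spin) configuration has an unevenly filled e_g set; the Jahn–Teller theorem predicts a tetragonal distortion (typically axial elongation) to lift the degeneracy.
[Cr(NH3)6]^3+: Ammonia is neutral; balancing the +3 overall charge requires Cr(III). Cr sits in group 6, so the d-electron count is 6 − 3 = 3. The d³ configuration leaves the e_g set evenly filled (or empty) — no strong Jahn–Teller driving force.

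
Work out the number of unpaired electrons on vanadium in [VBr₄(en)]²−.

3

Ligand charges: each bromide is −1; ethylenediamine is neutral. With an overall charge of −2 the vanadium centre must be in the +2 oxidation state.
Vanadium is a group-5 element; V(II) is therefore d³.
Counting donor atoms: 4×bromide (monodentate) → 4 donors; 1×ethylenediamine (bidentate) → 2 donors. Coordination number = 6.
In an octahedral field the d³ configuration is t₂g³e_g⁰ (only one arrangement possible), giving 3 unpaired electrons.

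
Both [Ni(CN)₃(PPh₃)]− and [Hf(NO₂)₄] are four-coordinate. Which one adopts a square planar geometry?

For [Ni(CN)₃(PPh₃)]−: Each cyanide is −1; triphenylphosphine is neutral; balancing the −1 overall charge requires Ni(II). Nickel is a group-10 element; Ni(II) is therefore d⁸. Cyanide and triphenylphosphine are strong-field ligands (high in the spectrochemical series). A 3d d⁸ ion with strong-field ligands gains enough CFSE to favour square planar over tetrahedral. → square planar.
For [Hf(NO₂)₄]: Summing ligand charges against the 0 overall charge gives an oxidation state of +4 for hafnium. Hafnium is a group-4 element; Hf(IV) is therefore d⁰. A d⁰ ion has no crystal-field stabilisation preference between square planar and tetrahedral, so four ligands adopt the sterically favoured tetrahedral geometry. → tetrahedral.

[Ni(CN)₃(PPh₃)]−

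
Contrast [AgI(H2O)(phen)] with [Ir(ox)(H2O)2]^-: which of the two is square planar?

For [AgI(H2O)(phen)]: Ligand charges: each iodide is −1; water is neutral; 1,10-phenanthroline is neutral. With an overall charge of 0 the silver centre must be in the +1 oxidation state. Group 11 minus oxidation state 1 gives a d¹⁰ configuration. A d¹⁰ ion has no crystal-field stabilisation preference between square planar and tetrahedral, so four ligands adopt the sterically favoured tetrahedral geometry. → tetrahedral.
For [Ir(ox)(H2O)2]^-: Each oxalate is −2; water is neutral; balancing the −1 overall charge requires Ir(I). Ir sits in group 9, so the d-electron count is 9 − 1 = 8. A 5d d⁸ ion has a large crystal-field splitting; square planar leaves the high-energy d_{x²−y²} orbital empty and maximises CFSE. → square planar.

[Ir(ox)(H2O)2]^-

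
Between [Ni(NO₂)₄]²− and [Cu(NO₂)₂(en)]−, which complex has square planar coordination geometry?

[Ni(NO₂)₄]²−

For [Ni(NO₂)₄]²−: Each nitro (N-bound nitrite) is −1; balancing the −2 overall charge requires Ni(II). Nickel is a group-10 element; Ni(II) is therefore d⁸. Nitro (N-bound nitrite) is a strong-field ligand (high in the spectrochemical series). A 3d d⁸ ion with strong-field ligands gains enough CFSE to favour square planar over tetrahedral. → square planar.
For [Cu(NO₂)₂(en)]−: Ligand charges: each nitro (N-bound nitrite) is −1; ethylenediamine is neutral. With an overall charge of −1 the copper centre must be in the +1 oxidation state. Group 11 minus oxidation state 1 gives a d¹⁰ configuration. A d¹⁰ ion has no crystal-field stabilisation preference between square planar and tetrahedral, so four ligands adopt the sterically favoured tetrahedral geometry. → tetrahedral.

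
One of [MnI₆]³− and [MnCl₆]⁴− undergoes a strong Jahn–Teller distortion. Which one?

[MnI₆]³−

[MnI₆]³−: Each iodide is −1; balancing the −3 overall charge requires Mn(III). Mn sits in group 7, so the d-electron count is 7 − 3 = 4. Iodide is a weak-field ligand for a first-row metal, so the complex is high-spin. The t₂g³e_g¹ (high-spin) configuration has an unevenly filled e_g set; the Jahn–Teller theorem predicts a tetragonal distortion (typically axial elongation) to lift the degeneracy.
[MnCl₆]⁴−: Each chloride is −1; balancing the −4 overall charge requires Mn(II). Manganese is a group-7 element; Mn(II) is therefore d⁵. Chloride is a weak-field ligand for a first-row metal, so the complex is high-spin. The d⁵ configuration leaves the e_g set evenly filled (or empty) — no strong Jahn–Teller driving force.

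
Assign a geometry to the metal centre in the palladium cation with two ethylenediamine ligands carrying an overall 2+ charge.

Ethylenediamine is neutral; balancing the +2 overall charge requires Pd(II).
Pd sits in group 10, so the d-electron count is 10 − 2 = 8.
Counting donor atoms: 2×ethylenediamine (bidentate) → 4 donors. Coordination number = 4.
A 4d d⁸ ion has a large crystal-field splitting; square planar leaves the high-energy d_{x²−y²} orbital empty and maximises CFSE.

square planar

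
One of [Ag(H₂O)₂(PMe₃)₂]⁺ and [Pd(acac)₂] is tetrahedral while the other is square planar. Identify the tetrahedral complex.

For [Ag(H₂O)₂(PMe₃)₂]⁺: Water is neutral; trimethylphosphine is neutral; balancing the +1 overall charge requires Ag(I). Group 11 minus oxidation state 1 gives a d¹⁰ configuration. A d¹⁰ ion has no crystal-field stabilisation preference between square planar and tetrahedral, so four ligands adopt the sterically favoured tetrahedral geometry. → tetrahedral.
For [Pd(acac)₂]: Ligand charges: each acetylacetonate is −1. With an overall charge of 0 the palladium centre must be in the +2 oxidation state. Group 10 minus oxidation state 2 gives a d⁸ configuration. A 4d d⁸ ion has a large crystal-field splitting; square planar leaves the high-energy d_{x²−y²} orbital empty and maximises CFSE. → square planar.

[Ag(H₂O)₂(PMe₃)₂]⁺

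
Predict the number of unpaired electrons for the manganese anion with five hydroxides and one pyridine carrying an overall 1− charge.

3 unpaired electrons

Each hydroxide is −1; pyridine is neutral; balancing the −1 overall charge requires Mn(IV).
Manganese is a group-7 element; Mn(IV) is therefore d³.
In an octahedral field the d³ configuration is t₂g³e_g⁰ (only one arrangement possible), giving 3 unpaired electrons.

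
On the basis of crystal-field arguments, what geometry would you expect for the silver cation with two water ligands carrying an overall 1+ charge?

linear

Summing ligand charges against the +1 overall charge gives an oxidation state of +1 for silver.
Ag sits in group 11, so the d-electron count is 11 − 1 = 10.
With 2 monodentate ligands the coordination number is 2.
A d¹⁰ ion with only two ligands adopts a linear arrangement (sp hybridisation; no CFSE preference).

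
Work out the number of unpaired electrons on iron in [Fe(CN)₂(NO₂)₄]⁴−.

0 unpaired electrons

Ligand charges: each cyanide is −1; each nitro (N-bound nitrite) is −1. With an overall charge of −4 the iron centre must be in the +2 oxidation state.
Group 8 minus oxidation state 2 gives a d⁶ configuration.
The spin state decides the count: Cyanide and nitro (N-bound nitrite) are strong-field ligands (high in the spectrochemical series) for a first-row metal, so the complex is low-spin.
An octahedral low-spin d⁶ ion is t₂g⁶e_g⁰, giving 0 unpaired electrons.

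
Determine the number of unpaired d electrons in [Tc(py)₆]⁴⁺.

Ligand charges: pyridine is neutral. With an overall charge of +4 the technetium centre must be in the +4 oxidation state.
Group 7 minus oxidation state 4 gives a d³ configuration.
In an octahedral field the d³ configuration is t₂g³e_g⁰ (only one arrangement possible), giving 3 unpaired electrons.

3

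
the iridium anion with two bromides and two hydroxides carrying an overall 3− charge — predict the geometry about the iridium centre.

Ligand charges: each bromide is −1; each hydroxide is −1. With an overall charge of −3 the iridium centre must be in the +1 oxidation state.
Group 9 minus oxidation state 1 gives a d⁸ configuration.
Coordination number: 4.
A 5d d⁸ ion has a large crystal-field splitting; square planar leaves the high-energy d_{x²−y²} orbital empty and maximises CFSE.

square planar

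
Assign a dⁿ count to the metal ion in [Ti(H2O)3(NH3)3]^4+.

d⁰

Water is neutral; ammonia is neutral; balancing the +4 overall charge requires Ti(IV).
Group 4 minus oxidation state 4 gives a d⁰ configuration.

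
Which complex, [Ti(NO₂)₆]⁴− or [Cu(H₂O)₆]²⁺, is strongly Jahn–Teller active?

[Ti(NO₂)₆]⁴−: Ligand charges: each nitro (N-bound nitrite) is −1. With an overall charge of −4 the titanium centre must be in the +2 oxidation state. Ti sits in group 4, so the d-electron count is 4 − 2 = 2. The d² configuration leaves the e_g set evenly filled (or empty) — no strong Jahn–Teller driving force.
[Cu(H₂O)₆]²⁺: Water is neutral; balancing the +2 overall charge requires Cu(II). Group 11 minus oxidation state 2 gives a d⁹ configuration. The t₂g⁶e_g³ configuration has an unevenly filled e_g set; the Jahn–Teller theorem predicts a tetragonal distortion (typically axial elongation) to lift the degeneracy.

[Cu(H₂O)₆]²⁺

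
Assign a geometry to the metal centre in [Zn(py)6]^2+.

Ligand charges: pyridine is neutral. With an overall charge of +2 the zinc centre must be in the +2 oxidation state.
Zinc is a group-12 element; Zn(II) is therefore d¹⁰.
With 6 monodentate ligands the coordination number is 6.
Six donors around a single metal centre give an octahedral coordination sphere.

octahedral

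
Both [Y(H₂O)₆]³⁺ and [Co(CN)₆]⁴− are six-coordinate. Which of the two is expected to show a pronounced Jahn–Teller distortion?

[Y(H₂O)₆]³⁺: Summing ligand charges against the +3 overall charge gives an oxidation state of +3 for yttrium. Y sits in group 3, so the d-electron count is 3 − 3 = 0. The d⁰ configuration leaves the e_g set evenly filled (or empty) — no strong Jahn–Teller driving force.
[Co(CN)₆]⁴−: Summing ligand charges against the −4 overall charge gives an oxidation state of +2 for cobalt. Group 9 minus oxidation state 2 gives a d⁷ configuration. Cyanide is a strong-field ligand (high in the spectrochemical series) for a first-row metal, so the complex is low-spin. The t₂g⁶e_g¹ (low-spin) configuration has an unevenly filled e_g set; the Jahn–Teller theorem predicts a tetragonal distortion (typically axial elongation) to lift the degeneracy.

[Co(CN)₆]⁴−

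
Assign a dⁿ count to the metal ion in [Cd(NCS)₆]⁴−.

Each isothiocyanate is −1; balancing the −4 overall charge requires Cd(II).
Cd sits in group 12, so the d-electron count is 12 − 2 = 10.

d10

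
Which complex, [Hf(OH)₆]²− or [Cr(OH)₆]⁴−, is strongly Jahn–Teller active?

[Cr(OH)₆]⁴−

[Hf(OH)₆]²−: Ligand charges: each hydroxide is −1. With an overall charge of −2 the hafnium centre must be in the +4 oxidation state. Hf sits in group 4, so the d-electron count is 4 − 4 = 0. The d⁰ configuration leaves the e_g set evenly filled (or empty) — no strong Jahn–Teller driving force.
[Cr(OH)₆]⁴−: Each hydroxide is −1; balancing the −4 overall charge requires Cr(II). Cr sits in group 6, so the d-electron count is 6 − 2 = 4. Hydroxide is a weak-field ligand for a first-row metal, so the complex is high-spin. The t₂g³e_g¹ (high-spin) configuration has an unevenly filled e_g set; the Jahn–Teller theorem predicts a tetragonal distortion (typically axial elongation) to lift the degeneracy.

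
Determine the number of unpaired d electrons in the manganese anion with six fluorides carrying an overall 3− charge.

4

Summing ligand charges against the −3 overall charge gives an oxidation state of +3 for manganese.
Manganese is a group-7 element; Mn(III) is therefore d⁴.
The spin state decides the count: Fluoride is a weak-field ligand for a first-row metal, so the complex is high-spin.
An octahedral high-spin d⁴ ion is t₂g³e_g¹, giving 4 unpaired electrons.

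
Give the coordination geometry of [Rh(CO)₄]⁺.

square planar

Ligand charges: carbonyl is neutral. With an overall charge of +1 the rhodium centre must be in the +1 oxidation state.
Rh sits in group 9, so the d-electron count is 9 − 1 = 8.
Coordination number: 4.
A 4d d⁸ ion has a large crystal-field splitting; square planar leaves the high-energy d_{x²−y²} orbital empty and maximises CFSE.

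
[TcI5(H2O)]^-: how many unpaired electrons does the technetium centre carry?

Summing ligand charges against the −1 overall charge gives an oxidation state of +4 for technetium.
Technetium is a group-7 element; Tc(IV) is therefore d³.
In an octahedral field the d³ configuration is t₂g³e_g⁰ (only one arrangement possible), giving 3 unpaired electrons.

3 unpaired electrons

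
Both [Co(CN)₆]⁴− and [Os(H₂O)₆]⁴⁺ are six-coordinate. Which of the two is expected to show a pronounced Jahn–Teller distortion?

[Co(CN)₆]⁴−

[Co(CN)₆]⁴−: Ligand charges: each cyanide is −1. With an overall charge of −4 the cobalt centre must be in the +2 oxidation state. Group 9 minus oxidation state 2 gives a d⁷ configuration. Cyanide is a strong-field ligand (high in the spectrochemical series) for a first-row metal, so the complex is low-spin. The t₂g⁶e_g¹ (low-spin) configuration has an unevenly filled e_g set; the Jahn–Teller theorem predicts a tetragonal distortion (typically axial elongation) to lift the degeneracy.
[Os(H₂O)₆]⁴⁺: Summing ligand charges against the +4 overall charge gives an oxidation state of +4 for osmium. Os sits in group 8, so the d-electron count is 8 − 4 = 4. A 5d ion has a large Δₒ and is invariably low-spin. The d⁴ configuration leaves the e_g set evenly filled (or empty) — no strong Jahn–Teller driving force.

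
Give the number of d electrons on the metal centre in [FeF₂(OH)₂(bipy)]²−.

d6

Ligand charges: each fluoride is −1; each hydroxide is −1; 2,2′-bipyridine is neutral. With an overall charge of −2 the iron centre must be in the +2 oxidation state.
Fe sits in group 8, so the d-electron count is 8 − 2 = 6.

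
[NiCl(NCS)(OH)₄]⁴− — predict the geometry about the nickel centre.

Summing ligand charges against the −4 overall charge gives an oxidation state of +2 for nickel.
Group 10 minus oxidation state 2 gives a d⁸ configuration.
Coordination number: 6.
Six donors around a single metal centre give an octahedral coordination sphere.

octahedral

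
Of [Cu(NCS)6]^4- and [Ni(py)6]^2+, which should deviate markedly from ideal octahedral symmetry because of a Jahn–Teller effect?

[Cu(NCS)6]^4-: Ligand charges: each isothiocyanate is −1. With an overall charge of −4 the copper centre must be in the +2 oxidation state. Group 11 minus oxidation state 2 gives a d⁹ configuration. The t₂g⁶e_g³ configuration has an unevenly filled e_g set; the Jahn–Teller theorem predicts a tetragonal distortion (typically axial elongation) to lift the degeneracy.
[Ni(py)6]^2+: Ligand charges: pyridine is neutral. With an overall charge of +2 the nickel centre must be in the +2 oxidation state. Ni sits in group 10, so the d-electron count is 10 − 2 = 8. The d⁸ configuration leaves the e_g set evenly filled (or empty) — no strong Jahn–Teller driving force.

[Cu(NCS)6]^4-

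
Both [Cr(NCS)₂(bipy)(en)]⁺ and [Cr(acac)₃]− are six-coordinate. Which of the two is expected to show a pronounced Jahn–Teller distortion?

[Cr(acac)₃]−

[Cr(NCS)₂(bipy)(en)]⁺: Ligand charges: each isothiocyanate is −1; 2,2′-bipyridine is neutral; ethylenediamine is neutral. With an overall charge of +1 the chromium centre must be in the +3 oxidation state. Group 6 minus oxidation state 3 gives a d³ configuration. The d³ configuration leaves the e_g set evenly filled (or empty) — no strong Jahn–Teller driving force.
[Cr(acac)₃]−: Each acetylacetonate is −1; balancing the −1 overall charge requires Cr(II). Chromium is a group-6 element; Cr(II) is therefore d⁴. Acetylacetonate is a weak-field ligand for a first-row metal, so the complex is high-spin. The t₂g³e_g¹ (high-spin) configuration has an unevenly filled e_g set; the Jahn–Teller theorem predicts a tetragonal distortion (typically axial elongation) to lift the degeneracy.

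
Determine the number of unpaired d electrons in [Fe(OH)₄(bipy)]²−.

4

Each hydroxide is −1; 2,2′-bipyridine is neutral; balancing the −2 overall charge requires Fe(II).
Fe sits in group 8, so the d-electron count is 8 − 2 = 6.
Counting donor atoms: 4×hydroxide (monodentate) → 4 donors; 1×2,2′-bipyridine (bidentate) → 2 donors. Coordination number = 6.
The spin state decides the count: Hydroxide is a weak-field ligand for a first-row metal, so the complex is high-spin.
An octahedral high-spin d⁶ ion is t₂g⁴e_g², giving 4 unpaired electrons.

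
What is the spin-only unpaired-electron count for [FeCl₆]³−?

5 unpaired electrons

Ligand charges: each chloride is −1. With an overall charge of −3 the iron centre must be in the +3 oxidation state.
Group 8 minus oxidation state 3 gives a d⁵ configuration.
The spin state decides the count: Chloride is a weak-field ligand for a first-row metal, so the complex is high-spin.
An octahedral high-spin d⁵ ion is t₂g³e_g², giving 5 unpaired electrons.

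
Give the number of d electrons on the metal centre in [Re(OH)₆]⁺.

Each hydroxide is −1; balancing the +1 overall charge requires Re(VII).
Rhenium is a group-7 element; Re(VII) is therefore d⁰.

d⁰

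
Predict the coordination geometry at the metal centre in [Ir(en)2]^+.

Ethylenediamine is neutral; balancing the +1 overall charge requires Ir(I).
Group 9 minus oxidation state 1 gives a d⁸ configuration.
Counting donor atoms: 2×ethylenediamine (bidentate) → 4 donors. Coordination number = 4.
A 5d d⁸ ion has a large crystal-field splitting; square planar leaves the high-energy d_{x²−y²} orbital empty and maximises CFSE.

square planar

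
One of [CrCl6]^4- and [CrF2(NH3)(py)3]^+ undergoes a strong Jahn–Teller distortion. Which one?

[CrCl6]^4-

[CrCl6]^4-: Summing ligand charges against the −4 overall charge gives an oxidation state of +2 for chromium. Cr sits in group 6, so the d-electron count is 6 − 2 = 4. Chloride is a weak-field ligand for a first-row metal, so the complex is high-spin. The t₂g³e_g¹ (high-spin) configuration has an unevenly filled e_g set; the Jahn–Teller theorem predicts a tetragonal distortion (typically axial elongation) to lift the degeneracy.
[CrF2(NH3)(py)3]^+: Ligand charges: each fluoride is −1; ammonia is neutral; pyridine is neutral. With an overall charge of +1 the chromium centre must be in the +3 oxidation state. Cr sits in group 6, so the d-electron count is 6 − 3 = 3. The d³ configuration leaves the e_g set evenly filled (or empty) — no strong Jahn–Teller driving force.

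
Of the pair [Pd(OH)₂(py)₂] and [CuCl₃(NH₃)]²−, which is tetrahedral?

[CuCl₃(NH₃)]²−

For [Pd(OH)₂(py)₂]: Each hydroxide is −1; pyridine is neutral; balancing the 0 overall charge requires Pd(II). Pd sits in group 10, so the d-electron count is 10 − 2 = 8. A 4d d⁸ ion has a large crystal-field splitting; square planar leaves the high-energy d_{x²−y²} orbital empty and maximises CFSE. → square planar.
For [CuCl₃(NH₃)]²−: Each chloride is −1; ammonia is neutral; balancing the −2 overall charge requires Cu(I). Copper is a group-11 element; Cu(I) is therefore d¹⁰. A d¹⁰ ion has no crystal-field stabilisation preference between square planar and tetrahedral, so four ligands adopt the sterically favoured tetrahedral geometry. → tetrahedral.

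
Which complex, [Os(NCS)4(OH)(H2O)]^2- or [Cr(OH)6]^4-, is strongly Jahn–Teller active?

[Os(NCS)4(OH)(H2O)]^2-: Summing ligand charges against the −2 overall charge gives an oxidation state of +3 for osmium. Osmium is a group-8 element; Os(III) is therefore d⁵. A 5d ion has a large Δₒ and is invariably low-spin. The d⁵ configuration leaves the e_g set evenly filled (or empty) — no strong Jahn–Teller driving force.
[Cr(OH)6]^4-: Ligand charges: each hydroxide is −1. With an overall charge of −4 the chromium centre must be in the +2 oxidation state. Group 6 minus oxidation state 2 gives a d⁴ configuration. Hydroxide is a weak-field ligand for a first-row metal, so the complex is high-spin. The t₂g³e_g¹ (high-spin) configuration has an unevenly filled e_g set; the Jahn–Teller theorem predicts a tetragonal distortion (typically axial elongation) to lift the degeneracy.

[Cr(OH)6]^4-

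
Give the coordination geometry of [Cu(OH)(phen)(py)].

tetrahedral

Summing ligand charges against the 0 overall charge gives an oxidation state of +1 for copper.
Group 11 minus oxidation state 1 gives a d¹⁰ configuration.
Counting donor atoms: 1×hydroxide (monodentate) → 1 donor; 1×1,10-phenanthroline (bidentate) → 2 donors; 1×pyridine (monodentate) → 1 donor. Coordination number = 4.
A d¹⁰ ion has no crystal-field stabilisation preference between square planar and tetrahedral, so four ligands adopt the sterically favoured tetrahedral geometry.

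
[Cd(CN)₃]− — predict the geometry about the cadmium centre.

trigonal planar

Each cyanide is −1; balancing the −1 overall charge requires Cd(II).
Cadmium is a group-12 element; Cd(II) is therefore d¹⁰.
Coordination number: 3.
Three ligands around a d¹⁰ centre minimise repulsion in a trigonal-planar arrangement.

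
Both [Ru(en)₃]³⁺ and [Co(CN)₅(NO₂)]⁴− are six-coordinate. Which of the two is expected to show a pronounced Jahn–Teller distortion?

[Co(CN)₅(NO₂)]⁴−

[Ru(en)₃]³⁺: Ligand charges: ethylenediamine is neutral. With an overall charge of +3 the ruthenium centre must be in the +3 oxidation state. Group 8 minus oxidation state 3 gives a d⁵ configuration. A 4d ion has a large Δₒ and is invariably low-spin. The d⁵ configuration leaves the e_g set evenly filled (or empty) — no strong Jahn–Teller driving force.
[Co(CN)₅(NO₂)]⁴−: Ligand charges: each cyanide is −1; each nitro (N-bound nitrite) is −1. With an overall charge of −4 the cobalt centre must be in the +2 oxidation state. Co sits in group 9, so the d-electron count is 9 − 2 = 7. Cyanide and nitro (N-bound nitrite) are strong-field ligands (high in the spectrochemical series) for a first-row metal, so the complex is low-spin. The t₂g⁶e_g¹ (low-spin) configuration has an unevenly filled e_g set; the Jahn–Teller theorem predicts a tetragonal distortion (typically axial elongation) to lift the degeneracy.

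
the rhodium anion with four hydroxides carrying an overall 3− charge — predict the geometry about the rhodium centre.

square planar

Ligand charges: each hydroxide is −1. With an overall charge of −3 the rhodium centre must be in the +1 oxidation state.
Rhodium is a group-9 element; Rh(I) is therefore d⁸.
With 4 monodentate ligands the coordination number is 4.
A 4d d⁸ ion has a large crystal-field splitting; square planar leaves the high-energy d_{x²−y²} orbital empty and maximises CFSE.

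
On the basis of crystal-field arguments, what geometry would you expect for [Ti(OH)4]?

Ligand charges: each hydroxide is −1. With an overall charge of 0 the titanium centre must be in the +4 oxidation state.
Titanium is a group-4 element; Ti(IV) is therefore d⁰.
With 4 monodentate ligands the coordination number is 4.
A d⁰ ion has no crystal-field stabilisation preference between square planar and tetrahedral, so four ligands adopt the sterically favoured tetrahedral geometry.

tetrahedral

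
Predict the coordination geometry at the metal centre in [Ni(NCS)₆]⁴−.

octahedral

Each isothiocyanate is −1; balancing the −4 overall charge requires Ni(II).
Ni sits in group 10, so the d-electron count is 10 − 2 = 8.
With 6 monodentate ligands the coordination number is 6.
Six donors around a single metal centre give an octahedral coordination sphere.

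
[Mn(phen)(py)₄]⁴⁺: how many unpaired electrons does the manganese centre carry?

3

1,10-phenanthroline is neutral; pyridine is neutral; balancing the +4 overall charge requires Mn(IV).
Mn sits in group 7, so the d-electron count is 7 − 4 = 3.
Counting donor atoms: 1×1,10-phenanthroline (bidentate) → 2 donors; 4×pyridine (monodentate) → 4 donors. Coordination number = 6.
In an octahedral field the d³ configuration is t₂g³e_g⁰ (only one arrangement possible), giving 3 unpaired electrons.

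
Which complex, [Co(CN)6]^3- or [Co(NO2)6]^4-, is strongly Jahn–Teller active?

[Co(NO2)6]^4-

[Co(CN)6]^3-: Summing ligand charges against the −3 overall charge gives an oxidation state of +3 for cobalt. Cobalt is a group-9 element; Co(III) is therefore d⁶. Co(III) has an exceptionally large octahedral splitting and is low-spin with essentially every ligand except fluoride. The d⁶ configuration leaves the e_g set evenly filled (or empty) — no strong Jahn–Teller driving force.
[Co(NO2)6]^4-: Each nitro (N-bound nitrite) is −1; balancing the −4 overall charge requires Co(II). Cobalt is a group-9 element; Co(II) is therefore d⁷. Nitro (N-bound nitrite) is a strong-field ligand (high in the spectrochemical series) for a first-row metal, so the complex is low-spin. The t₂g⁶e_g¹ (low-spin) configuration has an unevenly filled e_g set; the Jahn–Teller theorem predicts a tetragonal distortion (typically axial elongation) to lift the degeneracy.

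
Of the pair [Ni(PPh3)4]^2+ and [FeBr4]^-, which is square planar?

For [Ni(PPh3)4]^2+: Summing ligand charges against the +2 overall charge gives an oxidation state of +2 for nickel. Ni sits in group 10, so the d-electron count is 10 − 2 = 8. Triphenylphosphine is a strong-field ligand (high in the spectrochemical series). A 3d d⁸ ion with strong-field ligands gains enough CFSE to favour square planar over tetrahedral. → square planar.
For [FeBr4]^-: Summing ligand charges against the −1 overall charge gives an oxidation state of +3 for iron. Iron is a group-8 element; Fe(III) is therefore d⁵. A high-spin d⁵ ion has zero CFSE in either geometry, so four ligands adopt the sterically favoured tetrahedral geometry. → tetrahedral.

[Ni(PPh3)4]^2+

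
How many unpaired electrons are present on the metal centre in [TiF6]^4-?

2 unpaired electrons

Summing ligand charges against the −4 overall charge gives an oxidation state of +2 for titanium.
Ti sits in group 4, so the d-electron count is 4 − 2 = 2.
In an octahedral field the d² configuration is t₂g²e_g⁰ (only one arrangement possible), giving 2 unpaired electrons.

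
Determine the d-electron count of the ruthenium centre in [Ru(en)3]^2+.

Ligand charges: ethylenediamine is neutral. With an overall charge of +2 the ruthenium centre must be in the +2 oxidation state.
Ru sits in group 8, so the d-electron count is 8 − 2 = 6.

d⁶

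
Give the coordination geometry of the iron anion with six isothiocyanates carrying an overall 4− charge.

Summing ligand charges against the −4 overall charge gives an oxidation state of +2 for iron.
Iron is a group-8 element; Fe(II) is therefore d⁶.
With 6 monodentate ligands the coordination number is 6.
Six donors around a single metal centre give an octahedral coordination sphere.

octahedral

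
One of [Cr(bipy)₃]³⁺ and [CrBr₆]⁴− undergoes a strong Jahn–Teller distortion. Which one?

[Cr(bipy)₃]³⁺: 2,2′-bipyridine is neutral; balancing the +3 overall charge requires Cr(III). Cr sits in group 6, so the d-electron count is 6 − 3 = 3. The d³ configuration leaves the e_g set evenly filled (or empty) — no strong Jahn–Teller driving force.
[CrBr₆]⁴−: Each bromide is −1; balancing the −4 overall charge requires Cr(II). Group 6 minus oxidation state 2 gives a d⁴ configuration. Bromide is a weak-field ligand for a first-row metal, so the complex is high-spin. The t₂g³e_g¹ (high-spin) configuration has an unevenly filled e_g set; the Jahn–Teller theorem predicts a tetragonal distortion (typically axial elongation) to lift the degeneracy.

[CrBr₆]⁴−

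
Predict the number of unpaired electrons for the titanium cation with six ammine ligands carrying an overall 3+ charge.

Ligand charges: ammonia is neutral. With an overall charge of +3 the titanium centre must be in the +3 oxidation state.
Ti sits in group 4, so the d-electron count is 4 − 3 = 1.
In an octahedral field the d¹ configuration is t₂g¹e_g⁰ (only one arrangement possible), giving 1 unpaired electron.

1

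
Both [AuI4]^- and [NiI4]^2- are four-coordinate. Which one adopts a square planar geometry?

For [AuI4]^-: Ligand charges: each iodide is −1. With an overall charge of −1 the gold centre must be in the +3 oxidation state. Gold is a group-11 element; Au(III) is therefore d⁸. A 5d d⁸ ion has a large crystal-field splitting; square planar leaves the high-energy d_{x²−y²} orbital empty and maximises CFSE. → square planar.
For [NiI4]^2-: Ligand charges: each iodide is −1. With an overall charge of −2 the nickel centre must be in the +2 oxidation state. Group 10 minus oxidation state 2 gives a d⁸ configuration. Iodide is a weak-field ligand. With weak-field ligands the CFSE gain from square planar is small, so a 3d d⁸ ion takes the sterically preferred tetrahedral geometry. → tetrahedral.

[AuI4]^-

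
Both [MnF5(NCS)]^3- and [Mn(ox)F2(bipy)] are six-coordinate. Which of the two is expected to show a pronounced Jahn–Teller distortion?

[MnF5(NCS)]^3-: Summing ligand charges against the −3 overall charge gives an oxidation state of +3 for manganese. Manganese is a group-7 element; Mn(III) is therefore d⁴. Fluoride and isothiocyanate are weak-field ligands for a first-row metal, so the complex is high-spin. The t₂g³e_g¹ (high-spin) configuration has an unevenly filled e_g set; the Jahn–Teller theorem predicts a tetragonal distortion (typically axial elongation) to lift the degeneracy.
[Mn(ox)F2(bipy)]: Ligand charges: each oxalate is −2; each fluoride is −1; 2,2′-bipyridine is neutral. With an overall charge of 0 the manganese centre must be in the +4 oxidation state. Mn sits in group 7, so the d-electron count is 7 − 4 = 3. The d³ configuration leaves the e_g set evenly filled (or empty) — no strong Jahn–Teller driving force.

[MnF5(NCS)]^3-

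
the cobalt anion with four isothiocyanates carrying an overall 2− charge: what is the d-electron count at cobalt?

Summing ligand charges against the −2 overall charge gives an oxidation state of +2 for cobalt.
Group 9 minus oxidation state 2 gives a d⁷ configuration.

d⁷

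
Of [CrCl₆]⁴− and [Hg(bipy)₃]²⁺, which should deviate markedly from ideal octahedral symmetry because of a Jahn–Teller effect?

[CrCl₆]⁴−: Summing ligand charges against the −4 overall charge gives an oxidation state of +2 for chromium. Cr sits in group 6, so the d-electron count is 6 − 2 = 4. Chloride is a weak-field ligand for a first-row metal, so the complex is high-spin. The t₂g³e_g¹ (high-spin) configuration has an unevenly filled e_g set; the Jahn–Teller theorem predicts a tetragonal distortion (typically axial elongation) to lift the degeneracy.
[Hg(bipy)₃]²⁺: Summing ligand charges against the +2 overall charge gives an oxidation state of +2 for mercury. Hg sits in group 12, so the d-electron count is 12 − 2 = 10. The d¹⁰ configuration leaves the e_g set evenly filled (or empty) — no strong Jahn–Teller driving force.

[CrCl₆]⁴−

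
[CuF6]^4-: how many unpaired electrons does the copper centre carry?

Summing ligand charges against the −4 overall charge gives an oxidation state of +2 for copper.
Copper is a group-11 element; Cu(II) is therefore d⁹.
In an octahedral field the d⁹ configuration is t₂g⁶e_g³ (only one arrangement possible), giving 1 unpaired electron.

1 unpaired electron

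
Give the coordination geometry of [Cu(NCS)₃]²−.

Each isothiocyanate is −1; balancing the −2 overall charge requires Cu(I).
Cu sits in group 11, so the d-electron count is 11 − 1 = 10.
With 3 monodentate ligands the coordination number is 3.
Three ligands around a d¹⁰ centre minimise repulsion in a trigonal-planar arrangement.

trigonal planar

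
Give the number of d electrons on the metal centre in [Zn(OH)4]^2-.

Summing ligand charges against the −2 overall charge gives an oxidation state of +2 for zinc.
Zn sits in group 12, so the d-electron count is 12 − 2 = 10.

d10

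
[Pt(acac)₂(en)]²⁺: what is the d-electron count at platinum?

Each acetylacetonate is −1; ethylenediamine is neutral; balancing the +2 overall charge requires Pt(IV).
Group 10 minus oxidation state 4 gives a d⁶ configuration.

d⁶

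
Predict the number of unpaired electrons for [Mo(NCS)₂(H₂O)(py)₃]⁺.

Each isothiocyanate is −1; water is neutral; pyridine is neutral; balancing the +1 overall charge requires Mo(III).
Molybdenum is a group-6 element; Mo(III) is therefore d³.
In an octahedral field the d³ configuration is t₂g³e_g⁰ (only one arrangement possible), giving 3 unpaired electrons.

3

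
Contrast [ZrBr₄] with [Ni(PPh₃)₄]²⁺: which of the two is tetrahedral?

For [ZrBr₄]: Each bromide is −1; balancing the 0 overall charge requires Zr(IV). Zirconium is a group-4 element; Zr(IV) is therefore d⁰. A d⁰ ion has no crystal-field stabilisation preference between square planar and tetrahedral, so four ligands adopt the sterically favoured tetrahedral geometry. → tetrahedral.
For [Ni(PPh₃)₄]²⁺: Ligand charges: triphenylphosphine is neutral. With an overall charge of +2 the nickel centre must be in the +2 oxidation state. Nickel is a group-10 element; Ni(II) is therefore d⁸. Triphenylphosphine is a strong-field ligand (high in the spectrochemical series). A 3d d⁸ ion with strong-field ligands gains enough CFSE to favour square planar over tetrahedral. → square planar.

[ZrBr₄]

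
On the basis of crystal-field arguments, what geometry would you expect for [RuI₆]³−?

Ligand charges: each iodide is −1. With an overall charge of −3 the ruthenium centre must be in the +3 oxidation state.
Ruthenium is a group-8 element; Ru(III) is therefore d⁵.
With 6 monodentate ligands the coordination number is 6.
Six donors around a single metal centre give an octahedral coordination sphere.

octahedral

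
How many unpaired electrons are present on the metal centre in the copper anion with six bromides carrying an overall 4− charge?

1

Summing ligand charges against the −4 overall charge gives an oxidation state of +2 for copper.
Copper is a group-11 element; Cu(II) is therefore d⁹.
In an octahedral field the d⁹ configuration is t₂g⁶e_g³ (only one arrangement possible), giving 1 unpaired electron.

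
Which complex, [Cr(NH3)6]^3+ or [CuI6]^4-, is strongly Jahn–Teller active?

[Cr(NH3)6]^3+: Ligand charges: ammonia is neutral. With an overall charge of +3 the chromium centre must be in the +3 oxidation state. Cr sits in group 6, so the d-electron count is 6 − 3 = 3. The d³ configuration leaves the e_g set evenly filled (or empty) — no strong Jahn–Teller driving force.
[CuI6]^4-: Each iodide is −1; balancing the −4 overall charge requires Cu(II). Cu sits in group 11, so the d-electron count is 11 − 2 = 9. The t₂g⁶e_g³ configuration has an unevenly filled e_g set; the Jahn–Teller theorem predicts a tetragonal distortion (typically axial elongation) to lift the degeneracy.

[CuI6]^4-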